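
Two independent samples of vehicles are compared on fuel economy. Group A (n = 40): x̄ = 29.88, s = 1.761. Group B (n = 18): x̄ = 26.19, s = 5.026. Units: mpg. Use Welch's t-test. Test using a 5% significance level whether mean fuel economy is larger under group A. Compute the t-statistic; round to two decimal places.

3.03

Let group 1 = group A, group 2 = group B. H0: μ_1 = μ_2; H1: μ_1 > μ_2 (Welch's two-sample t-test, right-tailed).
t = (x̄_1 − x̄_2)/√(s_1²/n_1 + s_2²/n_2) = (29.88 − 26.19)/√(1.761²/40 + 5.026²/18) = 3.03
Welch–Satterthwaite df ≈ 18.91
p-value = P(T ≥ 3.03) ≈ 0.0034
Since p ≈ 0.0034 < α = 0.05, reject H0; the evidence is statistically significant.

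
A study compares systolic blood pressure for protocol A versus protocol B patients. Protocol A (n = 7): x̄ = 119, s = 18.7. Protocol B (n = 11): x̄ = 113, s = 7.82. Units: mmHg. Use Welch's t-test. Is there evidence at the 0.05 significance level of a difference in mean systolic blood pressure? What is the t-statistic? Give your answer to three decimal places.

Let group 1 = protocol A, group 2 = protocol B. H0: μ_1 = μ_2; H1: μ_1 ≠ μ_2 (Welch's two-sample t-test, two-sided).
t = (x̄_1 − x̄_2)/√(s_1²/n_1 + s_2²/n_2) = (119 − 113)/√(18.7²/7 + 7.82²/11) = 0.805
Welch–Satterthwaite df ≈ 7.36
Two-sided p-value ≈ 0.446
Since p ≈ 0.446 > α = 0.05, fail to reject H0; the data do not provide sufficient evidence against H0.

0.805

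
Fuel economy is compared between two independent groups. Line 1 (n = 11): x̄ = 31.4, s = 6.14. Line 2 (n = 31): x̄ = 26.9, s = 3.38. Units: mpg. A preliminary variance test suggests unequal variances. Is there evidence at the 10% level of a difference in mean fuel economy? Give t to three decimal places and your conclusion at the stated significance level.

Let group 1 = line 1, group 2 = line 2. H0: μ_1 = μ_2; H1: μ_1 ≠ μ_2 (Welch's two-sample t-test, two-sided).
t = (x̄_1 − x̄_2)/√(s_1²/n_1 + s_2²/n_2) = (31.4 − 26.9)/√(6.14²/11 + 3.38²/31) = 2.310
Welch–Satterthwaite df ≈ 12.22
Two-sided p-value ≈ 0.039
Since p ≈ 0.039 < α = 0.1, reject H0; the data support H1.

t = 2.310; reject H0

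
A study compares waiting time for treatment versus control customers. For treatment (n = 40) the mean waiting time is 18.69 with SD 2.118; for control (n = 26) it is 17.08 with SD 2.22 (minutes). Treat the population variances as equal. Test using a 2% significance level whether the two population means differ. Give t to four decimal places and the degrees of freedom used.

Let group 1 = treatment, group 2 = control. H0: μ_1 = μ_2; H1: μ_1 ≠ μ_2 (two-sample pooled-variance t-test, two-sided).
s_p² = [(40−1)·2.118² + (26−1)·2.22²]/(40+26−2) = 4.65877
t = (18.69 − 17.08)/√[4.65877·(1/40 + 1/26)] = 2.9610
df = n₁ + n₂ − 2 = 64
Two-sided p-value ≈ 0.004
Since p ≈ 0.004 < α = 0.02, reject H0; the evidence is statistically significant.

t = 2.9610, df = 64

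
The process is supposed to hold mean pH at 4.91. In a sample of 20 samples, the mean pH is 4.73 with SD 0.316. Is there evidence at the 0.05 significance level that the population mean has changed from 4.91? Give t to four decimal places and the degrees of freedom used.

H0: μ = 4.91; H1: μ ≠ 4.91 (one-sample t-test, two-sided).
t = (x̄ − μ₀)/(s/√n) = (4.73 − 4.91)/(0.316/√20) = -2.5474
df = n − 1 = 19
Two-sided p-value ≈ 0.020
Since p ≈ 0.020 < α = 0.05, reject H0; the evidence is statistically significant.

t = -2.5474, df = 19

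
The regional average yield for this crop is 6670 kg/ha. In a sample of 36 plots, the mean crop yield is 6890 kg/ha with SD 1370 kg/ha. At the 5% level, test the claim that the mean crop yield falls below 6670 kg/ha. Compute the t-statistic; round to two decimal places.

H0: μ = 6670; H1: μ < 6670 (one-sample t-test, left-tailed).
t = (x̄ − μ₀)/(s/√n) = (6890 − 6670)/(1370/√36) = 0.96
df = n − 1 = 35
p-value = P(T ≤ 0.96) ≈ 0.8290
Since p ≈ 0.8290 > α = 0.05, fail to reject H0; the data do not provide sufficient evidence against H0.

0.96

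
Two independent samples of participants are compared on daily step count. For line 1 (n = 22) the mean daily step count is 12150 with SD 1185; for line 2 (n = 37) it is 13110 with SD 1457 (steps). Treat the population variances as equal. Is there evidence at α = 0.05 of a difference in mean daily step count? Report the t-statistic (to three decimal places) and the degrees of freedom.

t = -2.616, df = 57

Let group 1 = line 1, group 2 = line 2. H0: μ_1 = μ_2; H1: μ_1 ≠ μ_2 (two-sample pooled-variance t-test, two-sided).
s_p² = [(22−1)·1185² + (37−1)·1457²]/(22+37−2) = 1858090
t = (12150 − 13110)/√[1858090·(1/22 + 1/37)] = -2.616
df = n₁ + n₂ − 2 = 57
Two-sided p-value ≈ 0.0114
Since p ≈ 0.0114 < α = 0.05, reject H0; the data support H1.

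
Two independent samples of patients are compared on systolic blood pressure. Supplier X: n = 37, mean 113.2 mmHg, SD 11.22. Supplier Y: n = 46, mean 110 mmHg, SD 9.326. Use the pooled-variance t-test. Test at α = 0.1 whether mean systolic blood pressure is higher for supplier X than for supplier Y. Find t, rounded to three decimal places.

1.419

Let group 1 = supplier X, group 2 = supplier Y. H0: μ_1 = μ_2; H1: μ_1 > μ_2 (two-sample pooled-variance t-test, right-tailed).
s_p² = [(37−1)·11.22² + (46−1)·9.326²]/(37+46−2) = 104.269
t = (113.2 − 110)/√[104.269·(1/37 + 1/46)] = 1.419
df = n₁ + n₂ − 2 = 81
p-value = P(T ≥ 1.419) ≈ 0.0799
Since p ≈ 0.0799 < α = 0.1, reject H0; the data support H1.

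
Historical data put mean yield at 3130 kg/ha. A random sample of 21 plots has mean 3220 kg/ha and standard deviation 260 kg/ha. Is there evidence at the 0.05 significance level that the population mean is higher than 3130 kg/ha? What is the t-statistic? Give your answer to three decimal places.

1.586

H0: μ = 3130; H1: μ > 3130 (one-sample t-test, right-tailed).
t = (x̄ − μ₀)/(s/√n) = (3220 − 3130)/(260/√21) = 1.586
df = n − 1 = 20
p-value = P(T ≥ 1.586) ≈ 0.064
Since p ≈ 0.064 > α = 0.05, fail to reject H0; the evidence is not statistically significant.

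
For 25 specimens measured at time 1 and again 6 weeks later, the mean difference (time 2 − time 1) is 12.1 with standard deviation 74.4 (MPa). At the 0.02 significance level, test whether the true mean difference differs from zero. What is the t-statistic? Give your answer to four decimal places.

0.8132

H0: μ_d = 0; H1: μ_d ≠ 0 (paired t-test on the differences, two-sided).
t = d̄/(s_d/√n) = 12.1/(74.4/√25) = 0.8132
df = n − 1 = 24
Two-sided p-value ≈ 0.424
Since p ≈ 0.424 > α = 0.02, fail to reject H0; the evidence is not statistically significant.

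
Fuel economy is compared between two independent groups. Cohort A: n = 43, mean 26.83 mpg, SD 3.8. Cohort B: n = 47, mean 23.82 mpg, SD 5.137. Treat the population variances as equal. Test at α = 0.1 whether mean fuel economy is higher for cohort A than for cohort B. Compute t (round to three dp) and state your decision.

t = 3.136; reject H0

Let group 1 = cohort A, group 2 = cohort B. H0: μ_1 = μ_2; H1: μ_1 > μ_2 (two-sample pooled-variance t-test, right-tailed).
s_p² = [(43−1)·3.8² + (47−1)·5.137²]/(43+47−2) = 20.6859
t = (26.83 − 23.82)/√[20.6859·(1/43 + 1/47)] = 3.136
df = n₁ + n₂ − 2 = 88
p-value = P(T ≥ 3.136) ≈ 0.0012
Since p ≈ 0.0012 < α = 0.1, reject H0; the evidence is statistically significant.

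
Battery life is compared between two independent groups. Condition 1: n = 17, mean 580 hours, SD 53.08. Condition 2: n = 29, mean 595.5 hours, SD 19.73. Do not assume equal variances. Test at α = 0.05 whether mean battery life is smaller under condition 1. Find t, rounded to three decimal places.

-1.158

Let group 1 = condition 1, group 2 = condition 2. H0: μ_1 = μ_2; H1: μ_1 < μ_2 (Welch's two-sample t-test, left-tailed).
t = (x̄_1 − x̄_2)/√(s_1²/n_1 + s_2²/n_2) = (580 − 595.5)/√(53.08²/17 + 19.73²/29) = -1.158
Welch–Satterthwaite df ≈ 18.63
p-value = P(T ≤ -1.158) ≈ 0.131
Since p ≈ 0.131 > α = 0.05, fail to reject H0; the evidence is not statistically significant.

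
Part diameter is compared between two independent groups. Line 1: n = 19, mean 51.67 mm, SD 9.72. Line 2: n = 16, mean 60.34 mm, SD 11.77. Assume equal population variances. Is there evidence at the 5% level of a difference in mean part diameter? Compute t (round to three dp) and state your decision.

Let group 1 = line 1, group 2 = line 2. H0: μ_1 = μ_2; H1: μ_1 ≠ μ_2 (two-sample pooled-variance t-test, two-sided).
s_p² = [(19−1)·9.72² + (16−1)·11.77²]/(19+16−2) = 114.503
t = (51.67 − 60.34)/√[114.503·(1/19 + 1/16)] = -2.388
df = n₁ + n₂ − 2 = 33
Two-sided p-value ≈ 0.0228
Since p ≈ 0.0228 < α = 0.05, reject H0; the data support H1.

t = -2.388; reject H0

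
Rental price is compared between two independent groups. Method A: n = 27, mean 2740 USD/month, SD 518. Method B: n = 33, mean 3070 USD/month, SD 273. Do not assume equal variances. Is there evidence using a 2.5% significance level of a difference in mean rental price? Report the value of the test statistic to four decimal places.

-2.9881

Let group 1 = method A, group 2 = method B. H0: μ_1 = μ_2; H1: μ_1 ≠ μ_2 (Welch's two-sample t-test, two-sided).
t = (x̄_1 − x̄_2)/√(s_1²/n_1 + s_2²/n_2) = (2740 − 3070)/√(518²/27 + 273²/33) = -2.9881
Welch–Satterthwaite df ≈ 37.58
Two-sided p-value ≈ 0.005
Since p ≈ 0.005 < α = 0.025, reject H0; the data support H1.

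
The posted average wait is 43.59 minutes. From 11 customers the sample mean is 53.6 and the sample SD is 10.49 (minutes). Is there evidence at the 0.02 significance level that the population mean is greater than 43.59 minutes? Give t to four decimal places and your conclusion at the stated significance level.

t = 3.1649; reject H0

H0: μ = 43.59; H1: μ > 43.59 (one-sample t-test, right-tailed).
t = (x̄ − μ₀)/(s/√n) = (53.6 − 43.59)/(10.49/√11) = 3.1649
df = n − 1 = 10
p-value = P(T ≥ 3.1649) ≈ 0.005
Since p ≈ 0.005 < α = 0.02, reject H0; the data support H1.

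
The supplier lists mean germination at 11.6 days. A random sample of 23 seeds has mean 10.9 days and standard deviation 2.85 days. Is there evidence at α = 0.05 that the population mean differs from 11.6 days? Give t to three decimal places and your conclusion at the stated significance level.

t = -1.178; fail to reject H0

H0: μ = 11.6; H1: μ ≠ 11.6 (one-sample t-test, two-sided).
t = (x̄ − μ₀)/(s/√n) = (10.9 − 11.6)/(2.85/√23) = -1.178
df = n − 1 = 22
Two-sided p-value ≈ 0.251
Since p ≈ 0.251 > α = 0.05, fail to reject H0; the data do not provide sufficient evidence against H0.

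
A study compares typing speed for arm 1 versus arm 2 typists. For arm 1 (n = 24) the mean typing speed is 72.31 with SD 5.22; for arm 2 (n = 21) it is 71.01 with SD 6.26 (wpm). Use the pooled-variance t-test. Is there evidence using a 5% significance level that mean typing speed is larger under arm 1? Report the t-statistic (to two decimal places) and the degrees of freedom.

Let group 1 = arm 1, group 2 = arm 2. H0: μ_1 = μ_2; H1: μ_1 > μ_2 (two-sample pooled-variance t-test, right-tailed).
s_p² = [(24−1)·5.22² + (21−1)·6.26²]/(24+21−2) = 32.8015
t = (72.31 − 71.01)/√[32.8015·(1/24 + 1/21)] = 0.76
df = n₁ + n₂ − 2 = 43
p-value = P(T ≥ 0.76) ≈ 0.2258
Since p ≈ 0.2258 > α = 0.05, fail to reject H0; the evidence is not statistically significant.

t = 0.76, df = 43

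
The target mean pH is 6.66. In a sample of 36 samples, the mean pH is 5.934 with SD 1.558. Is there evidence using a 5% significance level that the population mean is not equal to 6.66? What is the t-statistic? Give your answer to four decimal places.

H0: μ = 6.66; H1: μ ≠ 6.66 (one-sample t-test, two-sided).
t = (x̄ − μ₀)/(s/√n) = (5.934 − 6.66)/(1.558/√36) = -2.7959
df = n − 1 = 35
Two-sided p-value ≈ 0.0083
Since p ≈ 0.0083 < α = 0.05, reject H0; the data support H1.

-2.7959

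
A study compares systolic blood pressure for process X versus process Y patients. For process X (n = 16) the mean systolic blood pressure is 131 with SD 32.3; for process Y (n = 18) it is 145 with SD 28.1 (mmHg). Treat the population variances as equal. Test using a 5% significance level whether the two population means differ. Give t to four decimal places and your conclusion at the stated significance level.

Let group 1 = process X, group 2 = process Y. H0: μ_1 = μ_2; H1: μ_1 ≠ μ_2 (two-sample pooled-variance t-test, two-sided).
s_p² = [(16−1)·32.3² + (18−1)·28.1²]/(16+18−2) = 908.523
t = (131 − 145)/√[908.523·(1/16 + 1/18)] = -1.3518
df = n₁ + n₂ − 2 = 32
Two-sided p-value ≈ 0.186
Since p ≈ 0.186 > α = 0.05, fail to reject H0; the evidence is not statistically significant.

t = -1.3518; fail to reject H0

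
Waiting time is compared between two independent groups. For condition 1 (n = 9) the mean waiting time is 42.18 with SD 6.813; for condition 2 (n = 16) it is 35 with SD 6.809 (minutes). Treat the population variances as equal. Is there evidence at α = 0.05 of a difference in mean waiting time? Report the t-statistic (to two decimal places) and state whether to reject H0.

t = 2.53; reject H0

Let group 1 = condition 1, group 2 = condition 2. H0: μ_1 = μ_2; H1: μ_1 ≠ μ_2 (two-sample pooled-variance t-test, two-sided).
s_p² = [(9−1)·6.813² + (16−1)·6.809²]/(9+16−2) = 46.3814
t = (42.18 − 35)/√[46.3814·(1/9 + 1/16)] = 2.53
df = n₁ + n₂ − 2 = 23
Two-sided p-value ≈ 0.0187
Since p ≈ 0.0187 < α = 0.05, reject H0; the evidence is statistically significant.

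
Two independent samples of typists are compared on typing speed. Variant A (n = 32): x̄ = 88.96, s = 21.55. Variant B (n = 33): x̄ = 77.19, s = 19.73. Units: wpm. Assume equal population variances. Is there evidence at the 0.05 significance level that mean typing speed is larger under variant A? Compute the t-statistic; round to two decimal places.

Let group 1 = variant A, group 2 = variant B. H0: μ_1 = μ_2; H1: μ_1 > μ_2 (two-sample pooled-variance t-test, right-tailed).
s_p² = [(32−1)·21.55² + (33−1)·19.73²]/(32+33−2) = 426.241
t = (88.96 − 77.19)/√[426.241·(1/32 + 1/33)] = 2.30
df = n₁ + n₂ − 2 = 63
p-value = P(T ≥ 2.30) ≈ 0.0125
Since p ≈ 0.0125 < α = 0.05, reject H0; the evidence is statistically significant.

2.30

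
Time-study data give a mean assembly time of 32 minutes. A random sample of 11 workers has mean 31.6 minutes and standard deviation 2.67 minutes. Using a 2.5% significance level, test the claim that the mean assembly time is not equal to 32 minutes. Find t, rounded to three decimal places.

-0.497

H0: μ = 32; H1: μ ≠ 32 (one-sample t-test, two-sided).
t = (x̄ − μ₀)/(s/√n) = (31.6 − 32)/(2.67/√11) = -0.497
df = n − 1 = 10
Two-sided p-value ≈ 0.6300
Since p ≈ 0.6300 > α = 0.025, fail to reject H0; the evidence is not statistically significant.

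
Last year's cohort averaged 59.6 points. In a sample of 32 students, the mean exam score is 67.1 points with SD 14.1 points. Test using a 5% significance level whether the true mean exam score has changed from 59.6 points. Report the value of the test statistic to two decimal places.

H0: μ = 59.6; H1: μ ≠ 59.6 (one-sample t-test, two-sided).
t = (x̄ − μ₀)/(s/√n) = (67.1 − 59.6)/(14.1/√32) = 3.01
df = n − 1 = 31
Two-sided p-value ≈ 0.0052
Since p ≈ 0.0052 < α = 0.05, reject H0; the evidence is statistically significant.

3.01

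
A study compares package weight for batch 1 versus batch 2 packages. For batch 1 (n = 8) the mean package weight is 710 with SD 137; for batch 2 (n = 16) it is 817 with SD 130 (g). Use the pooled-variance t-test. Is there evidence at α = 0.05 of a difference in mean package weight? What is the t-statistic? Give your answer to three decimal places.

-1.868

Let group 1 = batch 1, group 2 = batch 2. H0: μ_1 = μ_2; H1: μ_1 ≠ μ_2 (two-sample pooled-variance t-test, two-sided).
s_p² = [(8−1)·137² + (16−1)·130²]/(8+16−2) = 17494.7
t = (710 − 817)/√[17494.7·(1/8 + 1/16)] = -1.868
df = n₁ + n₂ − 2 = 22
Two-sided p-value ≈ 0.075
Since p ≈ 0.075 > α = 0.05, fail to reject H0; the data do not provide sufficient evidence against H0.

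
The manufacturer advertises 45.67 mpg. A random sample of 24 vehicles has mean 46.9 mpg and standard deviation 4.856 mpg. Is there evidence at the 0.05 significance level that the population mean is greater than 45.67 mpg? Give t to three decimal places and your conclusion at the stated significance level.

H0: μ = 45.67; H1: μ > 45.67 (one-sample t-test, right-tailed).
t = (x̄ − μ₀)/(s/√n) = (46.9 − 45.67)/(4.856/√24) = 1.241
df = n − 1 = 23
p-value = P(T ≥ 1.241) ≈ 0.114
Since p ≈ 0.114 > α = 0.05, fail to reject H0; the data do not provide sufficient evidence against H0.

t = 1.241; fail to reject H0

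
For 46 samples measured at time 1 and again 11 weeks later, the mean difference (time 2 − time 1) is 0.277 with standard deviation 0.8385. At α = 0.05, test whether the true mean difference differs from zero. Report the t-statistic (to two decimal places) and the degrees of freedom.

t = 2.24, df = 45

H0: μ_d = 0; H1: μ_d ≠ 0 (paired t-test on the differences, two-sided).
t = d̄/(s_d/√n) = 0.277/(0.8385/√46) = 2.24
df = n − 1 = 45
Two-sided p-value ≈ 0.030
Since p ≈ 0.030 < α = 0.05, reject H0; the evidence is statistically significant.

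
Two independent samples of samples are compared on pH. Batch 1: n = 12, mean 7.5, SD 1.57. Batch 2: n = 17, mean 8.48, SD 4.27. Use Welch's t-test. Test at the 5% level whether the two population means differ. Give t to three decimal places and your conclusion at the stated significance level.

t = -0.867; fail to reject H0

Let group 1 = batch 1, group 2 = batch 2. H0: μ_1 = μ_2; H1: μ_1 ≠ μ_2 (Welch's two-sample t-test, two-sided).
t = (x̄_1 − x̄_2)/√(s_1²/n_1 + s_2²/n_2) = (7.5 − 8.48)/√(1.57²/12 + 4.27²/17) = -0.867
Welch–Satterthwaite df ≈ 21.56
Two-sided p-value ≈ 0.3955
Since p ≈ 0.3955 > α = 0.05, fail to reject H0; the evidence is not statistically significant.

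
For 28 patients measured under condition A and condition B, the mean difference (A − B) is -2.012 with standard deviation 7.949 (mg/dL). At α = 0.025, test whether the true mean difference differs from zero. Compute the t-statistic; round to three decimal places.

-1.339

H0: μ_d = 0; H1: μ_d ≠ 0 (paired t-test on the differences, two-sided).
t = d̄/(s_d/√n) = -2.012/(7.949/√28) = -1.339
df = n − 1 = 27
Two-sided p-value ≈ 0.1916
Since p ≈ 0.1916 > α = 0.025, fail to reject H0; the data do not provide sufficient evidence against H0.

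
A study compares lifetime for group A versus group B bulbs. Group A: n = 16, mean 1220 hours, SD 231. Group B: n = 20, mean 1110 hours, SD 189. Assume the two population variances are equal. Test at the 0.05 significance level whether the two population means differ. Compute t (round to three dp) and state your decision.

t = 1.572; fail to reject H0

Let group 1 = group A, group 2 = group B. H0: μ_1 = μ_2; H1: μ_1 ≠ μ_2 (two-sample pooled-variance t-test, two-sided).
s_p² = [(16−1)·231² + (20−1)·189²]/(16+20−2) = 43503.4
t = (1220 − 1110)/√[43503.4·(1/16 + 1/20)] = 1.572
df = n₁ + n₂ − 2 = 34
Two-sided p-value ≈ 0.125
Since p ≈ 0.125 > α = 0.05, fail to reject H0; the evidence is not statistically significant.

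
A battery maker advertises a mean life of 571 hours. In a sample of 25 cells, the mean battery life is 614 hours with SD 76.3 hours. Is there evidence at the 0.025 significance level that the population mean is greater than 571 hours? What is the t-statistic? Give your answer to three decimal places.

H0: μ = 571; H1: μ > 571 (one-sample t-test, right-tailed).
t = (x̄ − μ₀)/(s/√n) = (614 − 571)/(76.3/√25) = 2.818
df = n − 1 = 24
p-value = P(T ≥ 2.818) ≈ 0.0048
Since p ≈ 0.0048 < α = 0.025, reject H0; the data support H1.

2.818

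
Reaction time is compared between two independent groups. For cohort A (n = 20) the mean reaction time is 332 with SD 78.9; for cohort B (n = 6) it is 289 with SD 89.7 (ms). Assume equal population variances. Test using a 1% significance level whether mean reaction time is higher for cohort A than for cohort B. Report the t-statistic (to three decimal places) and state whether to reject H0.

t = 1.137; fail to reject H0

Let group 1 = cohort A, group 2 = cohort B. H0: μ_1 = μ_2; H1: μ_1 > μ_2 (two-sample pooled-variance t-test, right-tailed).
s_p² = [(20−1)·78.9² + (6−1)·89.7²]/(20+6−2) = 6604.56
t = (332 − 289)/√[6604.56·(1/20 + 1/6)] = 1.137
df = n₁ + n₂ − 2 = 24
p-value = P(T ≥ 1.137) ≈ 0.133
Since p ≈ 0.133 > α = 0.01, fail to reject H0; the evidence is not statistically significant.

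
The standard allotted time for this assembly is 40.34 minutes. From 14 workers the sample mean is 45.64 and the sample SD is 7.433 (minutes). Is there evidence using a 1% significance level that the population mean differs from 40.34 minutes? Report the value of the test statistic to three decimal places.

2.668

H0: μ = 40.34; H1: μ ≠ 40.34 (one-sample t-test, two-sided).
t = (x̄ − μ₀)/(s/√n) = (45.64 − 40.34)/(7.433/√14) = 2.668
df = n − 1 = 13
Two-sided p-value ≈ 0.0193
Since p ≈ 0.0193 > α = 0.01, fail to reject H0; the data do not provide sufficient evidence against H0.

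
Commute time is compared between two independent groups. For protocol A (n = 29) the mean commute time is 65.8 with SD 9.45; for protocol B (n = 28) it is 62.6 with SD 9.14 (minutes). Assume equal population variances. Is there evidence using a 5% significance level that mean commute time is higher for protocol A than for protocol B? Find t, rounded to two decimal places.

Let group 1 = protocol A, group 2 = protocol B. H0: μ_1 = μ_2; H1: μ_1 > μ_2 (two-sample pooled-variance t-test, right-tailed).
s_p² = [(29−1)·9.45² + (28−1)·9.14²]/(29+28−2) = 86.4734
t = (65.8 − 62.6)/√[86.4734·(1/29 + 1/28)] = 1.30
df = n₁ + n₂ − 2 = 55
p-value = P(T ≥ 1.30) ≈ 0.100
Since p ≈ 0.100 > α = 0.05, fail to reject H0; the data do not provide sufficient evidence against H0.

1.30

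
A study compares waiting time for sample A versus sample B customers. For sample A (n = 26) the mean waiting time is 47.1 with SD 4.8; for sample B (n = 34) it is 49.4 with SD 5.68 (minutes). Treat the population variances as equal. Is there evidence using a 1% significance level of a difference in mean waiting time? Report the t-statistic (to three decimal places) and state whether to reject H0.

Let group 1 = sample A, group 2 = sample B. H0: μ_1 = μ_2; H1: μ_1 ≠ μ_2 (two-sample pooled-variance t-test, two-sided).
s_p² = [(26−1)·4.8² + (34−1)·5.68²]/(26+34−2) = 28.2872
t = (47.1 − 49.4)/√[28.2872·(1/26 + 1/34)] = -1.660
df = n₁ + n₂ − 2 = 58
Two-sided p-value ≈ 0.1023
Since p ≈ 0.1023 > α = 0.01, fail to reject H0; the evidence is not statistically significant.

t = -1.660; fail to reject H0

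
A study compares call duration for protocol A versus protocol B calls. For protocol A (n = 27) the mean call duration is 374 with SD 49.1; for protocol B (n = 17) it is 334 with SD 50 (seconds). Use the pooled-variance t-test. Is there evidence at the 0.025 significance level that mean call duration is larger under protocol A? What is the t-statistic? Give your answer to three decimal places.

2.613

Let group 1 = protocol A, group 2 = protocol B. H0: μ_1 = μ_2; H1: μ_1 > μ_2 (two-sample pooled-variance t-test, right-tailed).
s_p² = [(27−1)·49.1² + (17−1)·50²]/(27+17−2) = 2444.79
t = (374 − 334)/√[2444.79·(1/27 + 1/17)] = 2.613
df = n₁ + n₂ − 2 = 42
p-value = P(T ≥ 2.613) ≈ 0.006
Since p ≈ 0.006 < α = 0.025, reject H0; the data support H1.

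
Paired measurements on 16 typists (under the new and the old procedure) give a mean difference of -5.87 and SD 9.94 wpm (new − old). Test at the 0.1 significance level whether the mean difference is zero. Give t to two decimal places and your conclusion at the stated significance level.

t = -2.36; reject H0

H0: μ_d = 0; H1: μ_d ≠ 0 (paired t-test on the differences, two-sided).
t = d̄/(s_d/√n) = -5.87/(9.94/√16) = -2.36
df = n − 1 = 15
Two-sided p-value ≈ 0.032
Since p ≈ 0.032 < α = 0.1, reject H0; the data support H1.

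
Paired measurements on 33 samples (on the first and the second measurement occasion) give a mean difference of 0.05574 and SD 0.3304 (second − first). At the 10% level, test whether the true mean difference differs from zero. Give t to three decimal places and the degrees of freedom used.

t = 0.969, df = 32

H0: μ_d = 0; H1: μ_d ≠ 0 (paired t-test on the differences, two-sided).
t = d̄/(s_d/√n) = 0.05574/(0.3304/√33) = 0.969
df = n − 1 = 32
Two-sided p-value ≈ 0.340
Since p ≈ 0.340 > α = 0.1, fail to reject H0; the data do not provide sufficient evidence against H0.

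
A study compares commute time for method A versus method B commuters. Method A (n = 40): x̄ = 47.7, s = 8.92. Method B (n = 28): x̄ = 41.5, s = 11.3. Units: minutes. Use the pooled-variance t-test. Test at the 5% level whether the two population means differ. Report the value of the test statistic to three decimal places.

2.526

Let group 1 = method A, group 2 = method B. H0: μ_1 = μ_2; H1: μ_1 ≠ μ_2 (two-sample pooled-variance t-test, two-sided).
s_p² = [(40−1)·8.92² + (28−1)·11.3²]/(40+28−2) = 99.2533
t = (47.7 − 41.5)/√[99.2533·(1/40 + 1/28)] = 2.526
df = n₁ + n₂ − 2 = 66
Two-sided p-value ≈ 0.014
Since p ≈ 0.014 < α = 0.05, reject H0; the data support H1.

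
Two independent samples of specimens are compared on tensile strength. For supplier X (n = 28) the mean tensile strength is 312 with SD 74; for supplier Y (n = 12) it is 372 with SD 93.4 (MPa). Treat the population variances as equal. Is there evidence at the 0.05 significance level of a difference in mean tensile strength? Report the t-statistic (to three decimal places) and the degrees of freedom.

Let group 1 = supplier X, group 2 = supplier Y. H0: μ_1 = μ_2; H1: μ_1 ≠ μ_2 (two-sample pooled-variance t-test, two-sided).
s_p² = [(28−1)·74² + (12−1)·93.4²]/(28+12−2) = 6416.08
t = (312 − 372)/√[6416.08·(1/28 + 1/12)] = -2.171
df = n₁ + n₂ − 2 = 38
Two-sided p-value ≈ 0.036
Since p ≈ 0.036 < α = 0.05, reject H0; the evidence is statistically significant.

t = -2.171, df = 38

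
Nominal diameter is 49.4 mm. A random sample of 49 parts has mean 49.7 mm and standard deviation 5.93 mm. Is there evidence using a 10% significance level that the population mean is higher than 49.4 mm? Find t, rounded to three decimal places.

H0: μ = 49.4; H1: μ > 49.4 (one-sample t-test, right-tailed).
t = (x̄ − μ₀)/(s/√n) = (49.7 − 49.4)/(5.93/√49) = 0.354
df = n − 1 = 48
p-value = P(T ≥ 0.354) ≈ 0.362
Since p ≈ 0.362 > α = 0.1, fail to reject H0; the evidence is not statistically significant.

0.354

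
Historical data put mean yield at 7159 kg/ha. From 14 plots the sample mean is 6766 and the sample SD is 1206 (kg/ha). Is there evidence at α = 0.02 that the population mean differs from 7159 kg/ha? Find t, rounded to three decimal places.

-1.219

H0: μ = 7159; H1: μ ≠ 7159 (one-sample t-test, two-sided).
t = (x̄ − μ₀)/(s/√n) = (6766 − 7159)/(1206/√14) = -1.219
df = n − 1 = 13
Two-sided p-value ≈ 0.244
Since p ≈ 0.244 > α = 0.02, fail to reject H0; the data do not provide sufficient evidence against H0.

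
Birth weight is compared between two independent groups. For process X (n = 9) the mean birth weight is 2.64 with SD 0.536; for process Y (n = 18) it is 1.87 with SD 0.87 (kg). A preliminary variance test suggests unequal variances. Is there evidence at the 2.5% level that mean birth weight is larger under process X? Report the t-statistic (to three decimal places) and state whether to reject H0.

t = 2.831; reject H0

Let group 1 = process X, group 2 = process Y. H0: μ_1 = μ_2; H1: μ_1 > μ_2 (Welch's two-sample t-test, right-tailed).
t = (x̄_1 − x̄_2)/√(s_1²/n_1 + s_2²/n_2) = (2.64 − 1.87)/√(0.536²/9 + 0.87²/18) = 2.831
Welch–Satterthwaite df ≈ 23.65
p-value = P(T ≥ 2.831) ≈ 0.0047
Since p ≈ 0.0047 < α = 0.025, reject H0; the data support H1.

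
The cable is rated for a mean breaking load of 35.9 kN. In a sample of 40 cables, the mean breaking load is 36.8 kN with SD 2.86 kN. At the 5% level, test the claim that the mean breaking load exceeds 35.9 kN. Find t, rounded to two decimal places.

H0: μ = 35.9; H1: μ > 35.9 (one-sample t-test, right-tailed).
t = (x̄ − μ₀)/(s/√n) = (36.8 − 35.9)/(2.86/√40) = 1.99
df = n − 1 = 39
p-value = P(T ≥ 1.99) ≈ 0.027
Since p ≈ 0.027 < α = 0.05, reject H0; the data support H1.

1.99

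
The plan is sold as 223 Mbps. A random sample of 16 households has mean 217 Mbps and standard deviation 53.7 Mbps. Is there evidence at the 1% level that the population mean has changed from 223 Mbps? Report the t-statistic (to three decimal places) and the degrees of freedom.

t = -0.447, df = 15

H0: μ = 223; H1: μ ≠ 223 (one-sample t-test, two-sided).
t = (x̄ − μ₀)/(s/√n) = (217 − 223)/(53.7/√16) = -0.447
df = n − 1 = 15
Two-sided p-value ≈ 0.661
Since p ≈ 0.661 > α = 0.01, fail to reject H0; the data do not provide sufficient evidence against H0.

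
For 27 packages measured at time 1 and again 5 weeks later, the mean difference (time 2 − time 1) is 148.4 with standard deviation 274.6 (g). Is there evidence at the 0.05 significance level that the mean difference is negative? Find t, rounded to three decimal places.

H0: μ_d = 0; H1: μ_d < 0 (paired t-test on the differences, left-tailed).
t = d̄/(s_d/√n) = 148.4/(274.6/√27) = 2.808
df = n − 1 = 26
p-value = P(T ≤ 2.808) ≈ 0.9953
Since p ≈ 0.9953 > α = 0.05, fail to reject H0; the evidence is not statistically significant.

2.808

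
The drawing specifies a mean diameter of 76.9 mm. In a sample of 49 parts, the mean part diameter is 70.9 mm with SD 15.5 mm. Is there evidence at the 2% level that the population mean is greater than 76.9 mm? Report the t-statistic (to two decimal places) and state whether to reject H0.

H0: μ = 76.9; H1: μ > 76.9 (one-sample t-test, right-tailed).
t = (x̄ − μ₀)/(s/√n) = (70.9 − 76.9)/(15.5/√49) = -2.71
df = n − 1 = 48
p-value = P(T ≥ -2.71) ≈ 0.995
Since p ≈ 0.995 > α = 0.02, fail to reject H0; the evidence is not statistically significant.

t = -2.71; fail to reject H0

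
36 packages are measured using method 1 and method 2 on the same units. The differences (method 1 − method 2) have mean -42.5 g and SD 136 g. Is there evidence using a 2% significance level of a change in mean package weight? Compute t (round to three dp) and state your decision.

t = -1.875; fail to reject H0

H0: μ_d = 0; H1: μ_d ≠ 0 (paired t-test on the differences, two-sided).
t = d̄/(s_d/√n) = -42.5/(136/√36) = -1.875
df = n − 1 = 35
Two-sided p-value ≈ 0.069
Since p ≈ 0.069 > α = 0.02, fail to reject H0; the evidence is not statistically significant.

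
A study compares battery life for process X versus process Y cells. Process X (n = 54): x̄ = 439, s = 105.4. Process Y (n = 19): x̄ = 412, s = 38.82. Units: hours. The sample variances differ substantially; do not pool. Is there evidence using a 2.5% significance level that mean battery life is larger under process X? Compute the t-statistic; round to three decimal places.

1.599

Let group 1 = process X, group 2 = process Y. H0: μ_1 = μ_2; H1: μ_1 > μ_2 (Welch's two-sample t-test, right-tailed).
t = (x̄_1 − x̄_2)/√(s_1²/n_1 + s_2²/n_2) = (439 − 412)/√(105.4²/54 + 38.82²/19) = 1.599
Welch–Satterthwaite df ≈ 70.77
p-value = P(T ≥ 1.599) ≈ 0.0571
Since p ≈ 0.0571 > α = 0.025, fail to reject H0; the data do not provide sufficient evidence against H0.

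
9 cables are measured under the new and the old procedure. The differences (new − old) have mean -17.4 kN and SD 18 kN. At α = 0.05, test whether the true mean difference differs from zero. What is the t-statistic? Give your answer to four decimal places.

-2.9000

H0: μ_d = 0; H1: μ_d ≠ 0 (paired t-test on the differences, two-sided).
t = d̄/(s_d/√n) = -17.4/(18/√9) = -2.9000
df = n − 1 = 8
Two-sided p-value ≈ 0.020
Since p ≈ 0.020 < α = 0.05, reject H0; the evidence is statistically significant.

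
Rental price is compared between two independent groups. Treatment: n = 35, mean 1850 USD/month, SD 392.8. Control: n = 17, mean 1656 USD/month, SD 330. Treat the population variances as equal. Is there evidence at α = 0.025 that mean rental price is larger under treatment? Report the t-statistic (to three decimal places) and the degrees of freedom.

Let group 1 = treatment, group 2 = control. H0: μ_1 = μ_2; H1: μ_1 > μ_2 (two-sample pooled-variance t-test, right-tailed).
s_p² = [(35−1)·392.8² + (17−1)·330²]/(35+17−2) = 139766
t = (1850 − 1656)/√[139766·(1/35 + 1/17)] = 1.755
df = n₁ + n₂ − 2 = 50
p-value = P(T ≥ 1.755) ≈ 0.043
Since p ≈ 0.043 > α = 0.025, fail to reject H0; the evidence is not statistically significant.

t = 1.755, df = 50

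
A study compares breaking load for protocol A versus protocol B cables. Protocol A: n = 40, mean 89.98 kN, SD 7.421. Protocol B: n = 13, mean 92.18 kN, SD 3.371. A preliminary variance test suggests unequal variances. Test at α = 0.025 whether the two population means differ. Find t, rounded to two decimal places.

Let group 1 = protocol A, group 2 = protocol B. H0: μ_1 = μ_2; H1: μ_1 ≠ μ_2 (Welch's two-sample t-test, two-sided).
t = (x̄_1 − x̄_2)/√(s_1²/n_1 + s_2²/n_2) = (89.98 − 92.18)/√(7.421²/40 + 3.371²/13) = -1.47
Welch–Satterthwaite df ≈ 45.13
Two-sided p-value ≈ 0.149
Since p ≈ 0.149 > α = 0.025, fail to reject H0; the evidence is not statistically significant.

-1.47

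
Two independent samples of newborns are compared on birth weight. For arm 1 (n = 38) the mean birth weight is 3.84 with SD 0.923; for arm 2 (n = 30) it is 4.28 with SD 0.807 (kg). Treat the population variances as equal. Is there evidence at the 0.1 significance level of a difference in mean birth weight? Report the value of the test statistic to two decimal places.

Let group 1 = arm 1, group 2 = arm 2. H0: μ_1 = μ_2; H1: μ_1 ≠ μ_2 (two-sample pooled-variance t-test, two-sided).
s_p² = [(38−1)·0.923² + (30−1)·0.807²]/(38+30−2) = 0.763751
t = (3.84 − 4.28)/√[0.763751·(1/38 + 1/30)] = -2.06
df = n₁ + n₂ − 2 = 66
Two-sided p-value ≈ 0.0432
Since p ≈ 0.0432 < α = 0.1, reject H0; the data support H1.

-2.06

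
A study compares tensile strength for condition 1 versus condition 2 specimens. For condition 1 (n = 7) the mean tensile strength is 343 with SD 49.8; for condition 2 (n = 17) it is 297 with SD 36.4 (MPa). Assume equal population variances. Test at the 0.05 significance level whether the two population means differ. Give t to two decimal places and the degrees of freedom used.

Let group 1 = condition 1, group 2 = condition 2. H0: μ_1 = μ_2; H1: μ_1 ≠ μ_2 (two-sample pooled-variance t-test, two-sided).
s_p² = [(7−1)·49.8² + (17−1)·36.4²]/(7+17−2) = 1639.98
t = (343 − 297)/√[1639.98·(1/7 + 1/17)] = 2.53
df = n₁ + n₂ − 2 = 22
Two-sided p-value ≈ 0.019
Since p ≈ 0.019 < α = 0.05, reject H0; the data support H1.

t = 2.53, df = 22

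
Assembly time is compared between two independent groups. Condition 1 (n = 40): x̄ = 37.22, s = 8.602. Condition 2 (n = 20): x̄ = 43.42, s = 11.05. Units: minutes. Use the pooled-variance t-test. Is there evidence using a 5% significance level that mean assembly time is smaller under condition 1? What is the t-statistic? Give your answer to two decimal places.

-2.39

Let group 1 = condition 1, group 2 = condition 2. H0: μ_1 = μ_2; H1: μ_1 < μ_2 (two-sample pooled-variance t-test, left-tailed).
s_p² = [(40−1)·8.602² + (20−1)·11.05²]/(40+20−2) = 89.754
t = (37.22 − 43.42)/√[89.754·(1/40 + 1/20)] = -2.39
df = n₁ + n₂ − 2 = 58
p-value = P(T ≤ -2.39) ≈ 0.010
Since p ≈ 0.010 < α = 0.05, reject H0; the data support H1.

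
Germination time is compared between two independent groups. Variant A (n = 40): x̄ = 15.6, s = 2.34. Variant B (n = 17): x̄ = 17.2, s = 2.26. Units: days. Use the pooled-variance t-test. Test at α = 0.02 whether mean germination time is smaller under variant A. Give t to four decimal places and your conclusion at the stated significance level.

Let group 1 = variant A, group 2 = variant B. H0: μ_1 = μ_2; H1: μ_1 < μ_2 (two-sample pooled-variance t-test, left-tailed).
s_p² = [(40−1)·2.34² + (17−1)·2.26²]/(40+17−2) = 5.36855
t = (15.6 − 17.2)/√[5.36855·(1/40 + 1/17)] = -2.3851
df = n₁ + n₂ − 2 = 55
p-value = P(T ≤ -2.3851) ≈ 0.010
Since p ≈ 0.010 < α = 0.02, reject H0; the evidence is statistically significant.

t = -2.3851; reject H0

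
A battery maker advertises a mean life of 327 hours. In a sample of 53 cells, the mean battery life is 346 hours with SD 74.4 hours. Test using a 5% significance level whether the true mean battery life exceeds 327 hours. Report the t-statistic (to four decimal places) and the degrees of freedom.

H0: μ = 327; H1: μ > 327 (one-sample t-test, right-tailed).
t = (x̄ − μ₀)/(s/√n) = (346 − 327)/(74.4/√53) = 1.8592
df = n − 1 = 52
p-value = P(T ≥ 1.8592) ≈ 0.0343
Since p ≈ 0.0343 < α = 0.05, reject H0; the evidence is statistically significant.

t = 1.8592, df = 52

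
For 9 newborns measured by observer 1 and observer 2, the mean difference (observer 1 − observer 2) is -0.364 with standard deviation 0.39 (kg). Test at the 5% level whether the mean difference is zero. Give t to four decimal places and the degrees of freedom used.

t = -2.8000, df = 8

H0: μ_d = 0; H1: μ_d ≠ 0 (paired t-test on the differences, two-sided).
t = d̄/(s_d/√n) = -0.364/(0.39/√9) = -2.8000
df = n − 1 = 8
Two-sided p-value ≈ 0.0232
Since p ≈ 0.0232 < α = 0.05, reject H0; the data support H1.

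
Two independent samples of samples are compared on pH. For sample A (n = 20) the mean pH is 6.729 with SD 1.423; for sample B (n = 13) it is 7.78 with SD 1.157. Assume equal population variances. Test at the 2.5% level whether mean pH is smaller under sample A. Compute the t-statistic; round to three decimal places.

-2.224

Let group 1 = sample A, group 2 = sample B. H0: μ_1 = μ_2; H1: μ_1 < μ_2 (two-sample pooled-variance t-test, left-tailed).
s_p² = [(20−1)·1.423² + (13−1)·1.157²]/(20+13−2) = 1.75927
t = (6.729 − 7.78)/√[1.75927·(1/20 + 1/13)] = -2.224
df = n₁ + n₂ − 2 = 31
p-value = P(T ≤ -2.224) ≈ 0.0168
Since p ≈ 0.0168 < α = 0.025, reject H0; the data support H1.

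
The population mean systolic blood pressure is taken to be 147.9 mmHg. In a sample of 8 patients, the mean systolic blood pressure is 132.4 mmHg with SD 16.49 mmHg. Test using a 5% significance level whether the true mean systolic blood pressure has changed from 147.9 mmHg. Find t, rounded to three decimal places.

-2.659

H0: μ = 147.9; H1: μ ≠ 147.9 (one-sample t-test, two-sided).
t = (x̄ − μ₀)/(s/√n) = (132.4 − 147.9)/(16.49/√8) = -2.659
df = n − 1 = 7
Two-sided p-value ≈ 0.033
Since p ≈ 0.033 < α = 0.05, reject H0; the data support H1.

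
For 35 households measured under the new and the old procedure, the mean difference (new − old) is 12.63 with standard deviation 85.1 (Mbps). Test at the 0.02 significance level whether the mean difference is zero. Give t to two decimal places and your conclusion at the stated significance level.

t = 0.88; fail to reject H0

H0: μ_d = 0; H1: μ_d ≠ 0 (paired t-test on the differences, two-sided).
t = d̄/(s_d/√n) = 12.63/(85.1/√35) = 0.88
df = n − 1 = 34
Two-sided p-value ≈ 0.386
Since p ≈ 0.386 > α = 0.02, fail to reject H0; the data do not provide sufficient evidence against H0.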